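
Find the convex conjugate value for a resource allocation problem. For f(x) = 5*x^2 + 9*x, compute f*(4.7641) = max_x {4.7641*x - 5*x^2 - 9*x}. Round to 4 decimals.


f*(y) = sup_x {y*x - a*x^2 - b*x} = sup_x {(y-b)*x - a*x^2}
FOC: (y - b) - 2a*x = 0 => x* = (y - b)/(2a)
x* = (4.7641 - 9)/(2*5) = -0.4236
f*(4.7641) = (y-b)^2/(4a) = (4.7641 - 9)^2/(4*5)
= 17.9428/20 = 0.8971


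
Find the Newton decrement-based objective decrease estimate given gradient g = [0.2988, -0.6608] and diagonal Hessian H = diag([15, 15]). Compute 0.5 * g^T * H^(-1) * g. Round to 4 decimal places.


Step 1: H is diagonal, so H^(-1) * g = [0.0199, -0.0441].
Step 2: g^T H^(-1) g = sum_i g_i^2 / H_ii
  = (0.2988)^2/15 + (-0.6608)^2/15
  = 0.006 + 0.0291 = 0.0351
Step 3: Objective decrease = 0.5 * g^T H^(-1) g = 0.0175


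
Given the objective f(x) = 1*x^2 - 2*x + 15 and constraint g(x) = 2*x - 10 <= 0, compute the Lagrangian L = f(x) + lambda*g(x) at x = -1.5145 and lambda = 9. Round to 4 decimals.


Step 1: Evaluate f(x).
f(-1.5145) = 1*(-1.5145)^2 - 2*(-1.5145) + 15 = 20.3227
Step 2: Evaluate g(x).
g(-1.5145) = 2*-1.5145 - 10 = -13.029
Step 3: Compute Lagrangian.
L = 20.3227 + 9*-13.029 = -96.9383


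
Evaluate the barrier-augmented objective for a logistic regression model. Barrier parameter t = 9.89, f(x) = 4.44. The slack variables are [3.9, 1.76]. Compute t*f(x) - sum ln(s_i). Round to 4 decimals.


Step 1: Compute log-barrier.
ln values: [1.361, 0.5653]
phi = -(1.361 + 0.5653) = -1.9263
Step 2: Compute augmented objective.
t*f(x) = 9.89*4.44 = 43.9116
Total = 43.9116 - 1.9263 = 41.9853


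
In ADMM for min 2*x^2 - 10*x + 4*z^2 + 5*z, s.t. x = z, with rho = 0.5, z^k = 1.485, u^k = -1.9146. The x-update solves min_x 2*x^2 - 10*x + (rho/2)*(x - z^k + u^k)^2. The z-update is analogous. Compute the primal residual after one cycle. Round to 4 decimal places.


ADMM iteration with rho = 0.5, z^k = 1.485, u^k = -1.9146
Step 1: x-update.
Minimize 2*x^2 - 10*x + (0.5/2)*(x - 1.485 - 1.9146)^2
FOC: (2*2 + 0.5)*x = 10 + 0.5*(1.485 + 1.9146)
x^{k+1} = 2.6
Step 2: z-update.
Minimize 4*z^2 + 5*z + (0.5/2)*(2.6 - z - 1.9146)^2
FOC: (2*4 + 0.5)*z = -5 + 0.5*(2.6 - 1.9146)
z^{k+1} = -0.5479
Step 3: u-update.
u^{k+1} = -1.9146 + 2.6 + 0.5479 = 1.2333
Step 4: Primal residual = |2.6 + 0.5479| = 3.1479


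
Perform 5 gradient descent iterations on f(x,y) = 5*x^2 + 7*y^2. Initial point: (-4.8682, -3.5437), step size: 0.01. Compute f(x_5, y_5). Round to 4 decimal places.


Gradient descent on f(x,y) = 5*x^2 + 7*y^2.
Starting point: (-4.8682, -3.5437), alpha = 0.01
Step 1: grad_x = 2*5*-4.8682 = -48.682, grad_y = 2*7*-3.5437 = -49.6118
  x_1 = -4.8682 - 0.01*-48.682 = -4.3814
  y_1 = -3.5437 - 0.01*-49.6118 = -3.0476
Step 2: grad_x = 2*5*-4.3814 = -43.8138, grad_y = 2*7*-3.0476 = -42.6661
  x_2 = -4.3814 - 0.01*-43.8138 = -3.9432
  y_2 = -3.0476 - 0.01*-42.6661 = -2.6209
Step 3: grad_x = 2*5*-3.9432 = -39.4324, grad_y = 2*7*-2.6209 = -36.6929
  x_3 = -3.9432 - 0.01*-39.4324 = -3.5489
  y_3 = -2.6209 - 0.01*-36.6929 = -2.254
Step 4: grad_x = 2*5*-3.5489 = -35.4892, grad_y = 2*7*-2.254 = -31.5559
  x_4 = -3.5489 - 0.01*-35.4892 = -3.194
  y_4 = -2.254 - 0.01*-31.5559 = -1.9384
Step 5: grad_x = 2*5*-3.194 = -31.9403, grad_y = 2*7*-1.9384 = -27.1381
  x_5 = -3.194 - 0.01*-31.9403 = -2.8746
  y_5 = -1.9384 - 0.01*-27.1381 = -1.6671
f(-2.8746, -1.6671) = 5*(-2.8746)^2 + 7*(-1.6671)^2 = 60.7707


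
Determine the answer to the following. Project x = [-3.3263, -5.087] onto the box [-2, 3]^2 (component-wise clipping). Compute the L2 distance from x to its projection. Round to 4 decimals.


Project each component onto [-2, 3].
clip(-3.3263) = -2.0, clip(-5.087) = -2.0
Projection = [-2.0, -2.0]
Squared diffs: [1.7591, 9.5296]
Distance = sqrt(11.2887) = 3.3599


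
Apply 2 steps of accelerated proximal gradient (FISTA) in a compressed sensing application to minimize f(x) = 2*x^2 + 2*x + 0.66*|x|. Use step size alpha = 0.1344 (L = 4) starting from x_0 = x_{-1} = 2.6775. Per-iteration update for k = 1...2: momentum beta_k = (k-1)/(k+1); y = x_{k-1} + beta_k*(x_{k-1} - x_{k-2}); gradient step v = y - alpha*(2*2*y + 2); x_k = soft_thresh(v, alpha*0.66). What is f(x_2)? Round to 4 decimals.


FISTA on f(x) = 2*x^2 + 2*x + 0.66*|x|
L = 4, alpha = 0.1344
Iteration 1: beta = 0.0, y = 2.6775 + 0.0*(2.6775 - 2.6775) = 2.6775
  grad(y) = 12.71, v = y - alpha*grad = 0.9693
  prox(v) = soft_thresh(0.9693, 0.0887) = 0.8806
Iteration 2: beta = 0.3333, y = 0.8806 + 0.3333*(0.8806 - 2.6775) = 0.2816
  grad(y) = 3.1264, v = y - alpha*grad = -0.1386
  prox(v) = soft_thresh(-0.1386, 0.0887) = -0.0499
f(x_2) = 2*(-0.0499)^2 + 2*(-0.0499) + 0.66*|-0.0499| = -0.0619


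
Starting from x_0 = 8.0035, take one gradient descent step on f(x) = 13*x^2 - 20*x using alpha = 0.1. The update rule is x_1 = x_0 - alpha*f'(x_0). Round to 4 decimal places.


We compute the gradient at x_0 and apply the update.
f'(x) = 26*x - 20
f'(8.0035) = 26*8.0035 - 20 = 188.091
x_1 = 8.0035 - 0.1*188.091 = -10.8056


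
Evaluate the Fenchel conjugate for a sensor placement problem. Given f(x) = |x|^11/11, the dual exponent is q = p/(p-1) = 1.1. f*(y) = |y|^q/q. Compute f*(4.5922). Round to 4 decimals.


The conjugate exponent q satisfies 1/p + 1/q = 1.
p = 11, so q = 11/(11 - 1) = 1.1
|y|^q = 4.5922^1.1 = 5.3484
f*(4.5922) = 5.3484 / 1.1 = 4.8622


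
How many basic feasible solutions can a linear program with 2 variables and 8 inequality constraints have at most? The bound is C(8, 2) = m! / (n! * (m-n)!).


Each vertex corresponds to some choice of n active constraints out of m, so the number of vertices is at most C(m, n) = m! / (n!(m-n)!).
m = 8, n = 2
Numerator: 8 * 7
Denominator: 2! = 2
C(8, 2) = 28


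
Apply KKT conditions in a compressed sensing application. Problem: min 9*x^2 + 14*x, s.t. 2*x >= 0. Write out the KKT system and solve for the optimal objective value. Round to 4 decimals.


Step 1: Try lambda = 0 (constraint inactive).
x_unc = -14/(2*9) = -0.7778
Check: 2*-0.7778 = -1.5556 < 0 -- violated!
Step 2: Constraint must be active: 2*x = 0
x* = 0/2 = 0.0
lambda = (2*9*0.0 + 14)/2 = 7.0
Step 3: Compute optimal value.
f(x*) = 9*0.0^2 + 14*0.0 = 0.0


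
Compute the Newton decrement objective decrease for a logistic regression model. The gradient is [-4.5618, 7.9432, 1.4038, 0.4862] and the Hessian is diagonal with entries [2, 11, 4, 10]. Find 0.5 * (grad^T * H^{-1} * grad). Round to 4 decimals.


Step 1: H is diagonal, so H^(-1) * g = [-2.2809, 0.7221, 0.351, 0.0486].
Step 2: g^T H^(-1) g = sum_i g_i^2 / H_ii
  = (-4.5618)^2/2 + (7.9432)^2/11 + (1.4038)^2/4 + (0.4862)^2/10
  = 10.405 + 5.7359 + 0.4927 + 0.0236 = 16.6572
Step 3: Objective decrease = 0.5 * g^T H^(-1) g = 8.3286


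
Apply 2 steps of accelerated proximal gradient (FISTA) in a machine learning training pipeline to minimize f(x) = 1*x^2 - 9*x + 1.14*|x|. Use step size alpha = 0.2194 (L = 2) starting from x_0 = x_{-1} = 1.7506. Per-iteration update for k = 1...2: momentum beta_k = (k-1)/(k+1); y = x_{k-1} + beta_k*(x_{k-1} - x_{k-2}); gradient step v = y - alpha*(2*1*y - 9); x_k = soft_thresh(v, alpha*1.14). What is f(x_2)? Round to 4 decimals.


FISTA on f(x) = 1*x^2 - 9*x + 1.14*|x|
L = 2, alpha = 0.2194
Iteration 1: beta = 0.0, y = 1.7506 + 0.0*(1.7506 - 1.7506) = 1.7506
  grad(y) = -5.4988, v = y - alpha*grad = 2.957
  prox(v) = soft_thresh(2.957, 0.2501) = 2.7069
Iteration 2: beta = 0.3333, y = 2.7069 + 0.3333*(2.7069 - 1.7506) = 3.0257
  grad(y) = -2.9486, v = y - alpha*grad = 3.6726
  prox(v) = soft_thresh(3.6726, 0.2501) = 3.4225
f(x_2) = 1*3.4225^2 - 9*3.4225 + 1.14*|3.4225| = -15.1873


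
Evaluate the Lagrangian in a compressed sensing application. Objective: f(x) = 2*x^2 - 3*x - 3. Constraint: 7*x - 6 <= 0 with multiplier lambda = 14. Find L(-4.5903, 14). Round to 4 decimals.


Step 1: Evaluate f(x).
f(-4.5903) = 2*(-4.5903)^2 - 3*(-4.5903) - 3 = 52.9126
Step 2: Evaluate g(x).
g(-4.5903) = 7*-4.5903 - 6 = -38.1321
Step 3: Compute Lagrangian.
L = 52.9126 + 14*-38.1321 = -480.9368


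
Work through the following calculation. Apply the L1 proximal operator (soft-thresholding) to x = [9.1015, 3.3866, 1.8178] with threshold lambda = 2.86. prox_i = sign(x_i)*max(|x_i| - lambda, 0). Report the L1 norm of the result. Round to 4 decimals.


Soft-thresholding with lambda = 2.86:
prox(9.1015) = sign(9.1015)*max(|9.1015| - 2.86, 0) = 6.2415
prox(3.3866) = sign(3.3866)*max(|3.3866| - 2.86, 0) = 0.5266
prox(1.8178) = sign(1.8178)*max(|1.8178| - 2.86, 0) = 0.0
prox(x) = [6.2415, 0.5266, 0.0]
||prox(x)||_1 = 6.2415 + 0.5266 + 0.0 = 6.7681


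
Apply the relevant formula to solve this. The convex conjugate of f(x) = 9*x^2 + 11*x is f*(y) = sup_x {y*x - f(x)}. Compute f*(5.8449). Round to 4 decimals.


f*(y) = sup_x {y*x - a*x^2 - b*x} = sup_x {(y-b)*x - a*x^2}
FOC: (y - b) - 2a*x = 0 => x* = (y - b)/(2a)
x* = (5.8449 - 11)/(2*9) = -0.2864
f*(5.8449) = (y-b)^2/(4a) = (5.8449 - 11)^2/(4*9)
= 26.5751/36 = 0.7382


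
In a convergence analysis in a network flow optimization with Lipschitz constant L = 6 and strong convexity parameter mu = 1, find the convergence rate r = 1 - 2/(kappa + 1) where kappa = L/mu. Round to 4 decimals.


Step 1: Compute the condition number.
kappa = L/mu = 6/1 = 6.0
Step 2: Compute the convergence rate.
r = 1 - 2/(kappa + 1) = 1 - 2*mu/(L + mu) = (L - mu)/(L + mu) = 5/7 = 0.7143


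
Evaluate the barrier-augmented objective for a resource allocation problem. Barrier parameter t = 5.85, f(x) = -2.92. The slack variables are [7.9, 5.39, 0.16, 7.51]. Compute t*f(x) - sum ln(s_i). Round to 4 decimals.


Step 1: Compute log-barrier.
ln values: [2.0669, 1.6845, -1.8326, 2.0162]
phi = -(2.0669 + 1.6845 - 1.8326 + 2.0162) = -3.9351
Step 2: Compute augmented objective.
t*f(x) = 5.85*-2.92 = -17.082
Total = -17.082 - 3.9351 = -21.0171


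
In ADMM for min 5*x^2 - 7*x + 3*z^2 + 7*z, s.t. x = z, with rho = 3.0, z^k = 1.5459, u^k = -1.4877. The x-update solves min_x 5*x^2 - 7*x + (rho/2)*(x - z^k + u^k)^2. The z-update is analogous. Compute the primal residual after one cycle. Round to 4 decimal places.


ADMM iteration with rho = 3.0, z^k = 1.5459, u^k = -1.4877
Step 1: x-update.
Minimize 5*x^2 - 7*x + (3.0/2)*(x - 1.5459 - 1.4877)^2
FOC: (2*5 + 3.0)*x = 7 + 3.0*(1.5459 + 1.4877)
x^{k+1} = 1.2385
Step 2: z-update.
Minimize 3*z^2 + 7*z + (3.0/2)*(1.2385 - z - 1.4877)^2
FOC: (2*3 + 3.0)*z = -7 + 3.0*(1.2385 - 1.4877)
z^{k+1} = -0.8608
Step 3: u-update.
u^{k+1} = -1.4877 + 1.2385 + 0.8608 = 0.6117
Step 4: Primal residual = |1.2385 + 0.8608| = 2.0994


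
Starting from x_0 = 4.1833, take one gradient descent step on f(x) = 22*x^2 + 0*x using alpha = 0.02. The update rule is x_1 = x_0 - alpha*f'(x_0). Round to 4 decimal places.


We compute the gradient at x_0 and apply the update.
f'(x) = 44*x + 0
f'(4.1833) = 44*4.1833 + 0 = 184.0652
x_1 = 4.1833 - 0.02*184.0652 = 0.502


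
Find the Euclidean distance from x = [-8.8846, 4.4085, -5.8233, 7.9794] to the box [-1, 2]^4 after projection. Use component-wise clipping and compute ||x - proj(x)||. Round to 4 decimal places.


Project each component onto [-1, 2].
clip(-8.8846) = -1.0, clip(4.4085) = 2.0, clip(-5.8233) = -1.0, clip(7.9794) = 2.0
Projection = [-1.0, 2.0, -1.0, 2.0]
Squared diffs: [62.1669, 5.8009, 23.2642, 35.7532]
Distance = sqrt(126.9852) = 11.2688


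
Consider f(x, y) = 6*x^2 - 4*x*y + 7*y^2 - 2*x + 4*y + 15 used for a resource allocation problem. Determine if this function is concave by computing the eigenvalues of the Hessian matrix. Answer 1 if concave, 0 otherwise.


The Hessian of f(x,y) = 6*x^2 - 4*x*y + 7*y^2 - 2*x + 4*y + 15 is:
H = [[12, -4], [-4, 14]]
Trace = 12 + 14 = 26
Determinant = 12*14 - (-4)^2 = 152
Discriminant = (26)^2 - 4*152 = 68.0
Eigenvalues: lambda_1 = 8.8769, lambda_2 = 17.1231
The function is not concave.

0


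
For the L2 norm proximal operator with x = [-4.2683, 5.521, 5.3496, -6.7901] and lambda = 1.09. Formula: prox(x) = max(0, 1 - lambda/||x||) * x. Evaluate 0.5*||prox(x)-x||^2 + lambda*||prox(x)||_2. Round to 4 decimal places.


Step 1: Compute ||x||.
||x|| = 11.1096
Step 2: Compute scaling factor.
scale = max(0, 1 - 1.09/11.1096) = 0.9019
Step 3: prox(x) = [-3.8495, 4.9793, 4.8247, -6.1239]
||prox(x)|| = 10.0196
Step 4: Proximal objective.
0.5*||prox-x||^2 = 0.5941
lambda*||prox|| = 10.9214
Total = 11.5154


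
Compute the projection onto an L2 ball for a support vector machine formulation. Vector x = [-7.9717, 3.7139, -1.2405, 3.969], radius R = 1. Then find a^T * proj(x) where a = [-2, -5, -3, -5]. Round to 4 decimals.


Step 1: Compute ||x|| (intermediates to 6 decimals).
||x|| = sqrt((-7.9717)^2 + 3.7139^2 + (-1.2405)^2 + 3.969^2) = 9.727942
Step 2: Project.
Since ||x|| > R, scale = R/||x|| = 1/9.727942 = 0.102797, proj(x) = scale * x
proj(x) = [-0.819467, 0.381778, -0.12752, 0.408001]
Step 3: Dot product.
a^T * proj(x) = -2*(-0.819467) - 5*0.381778 - 3*(-0.12752) - 5*0.408001 = -1.9274


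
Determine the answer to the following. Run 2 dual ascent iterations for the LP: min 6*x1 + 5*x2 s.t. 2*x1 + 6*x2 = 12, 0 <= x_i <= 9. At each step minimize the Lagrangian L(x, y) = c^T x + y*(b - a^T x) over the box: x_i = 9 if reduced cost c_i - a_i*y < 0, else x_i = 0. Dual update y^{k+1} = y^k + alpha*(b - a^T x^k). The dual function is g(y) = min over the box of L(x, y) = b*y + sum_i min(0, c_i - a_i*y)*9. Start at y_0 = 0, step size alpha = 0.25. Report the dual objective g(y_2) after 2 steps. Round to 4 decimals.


Dual ascent for LP: min 6*x1 + 5*x2, 2*x1 + 6*x2 = 12, 0 <= x_i <= 9
Step 1: y^k = 0.0, reduced costs: (6.0, 5.0)
  x^k = (0.0, 0.0), subgradient = b - a^T x = 12.0
  y^{k+1} = 0.0 + 0.25*12.0 = 3.0
Step 2: y^k = 3.0, reduced costs: (0.0, -13.0)
  x^k = (0.0, 9.0), subgradient = b - a^T x = -42.0
  y^{k+1} = 3.0 + 0.25*-42.0 = -7.5
Dual objective at y_2 = -7.5: reduced costs (21.0, 50.0), box minimizer x = (0.0, 0.0)
g(y_2) = b*y + (c1 - a1*y)*x1 + (c2 - a2*y)*x2 = 12*(-7.5) + 21.0*0.0 + 50.0*0.0 = -90.0 + 0.0 + 0.0 = -90.0


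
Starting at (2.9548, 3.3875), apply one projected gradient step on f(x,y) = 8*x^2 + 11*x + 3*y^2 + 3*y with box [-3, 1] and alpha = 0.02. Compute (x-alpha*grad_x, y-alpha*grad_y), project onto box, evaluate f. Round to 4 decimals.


Step 1: Compute gradient at (2.9548, 3.3875).
grad_x = 2*8*2.9548 + 11 = 58.2768
grad_y = 2*3*3.3875 + 3 = 23.325
Step 2: Gradient step.
x_raw = 2.9548 - 0.02*58.2768 = 1.7893
y_raw = 3.3875 - 0.02*23.325 = 2.921
Step 3: Project onto [-3, 1].
x_proj = clip(1.7893) = 1.0
y_proj = clip(2.921) = 1.0
Step 4: Evaluate f.
f(1.0, 1.0) = 25.0


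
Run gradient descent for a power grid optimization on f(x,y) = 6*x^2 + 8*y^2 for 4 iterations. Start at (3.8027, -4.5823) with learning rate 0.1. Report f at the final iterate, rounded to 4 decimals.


Gradient descent on f(x,y) = 6*x^2 + 8*y^2.
Starting point: (3.8027, -4.5823), alpha = 0.1
Step 1: grad_x = 2*6*3.8027 = 45.6324, grad_y = 2*8*-4.5823 = -73.3168
  x_1 = 3.8027 - 0.1*45.6324 = -0.7605
  y_1 = -4.5823 - 0.1*-73.3168 = 2.7494
Step 2: grad_x = 2*6*-0.7605 = -9.1265, grad_y = 2*8*2.7494 = 43.9901
  x_2 = -0.7605 - 0.1*-9.1265 = 0.1521
  y_2 = 2.7494 - 0.1*43.9901 = -1.6496
Step 3: grad_x = 2*6*0.1521 = 1.8253, grad_y = 2*8*-1.6496 = -26.394
  x_3 = 0.1521 - 0.1*1.8253 = -0.0304
  y_3 = -1.6496 - 0.1*-26.394 = 0.9898
Step 4: grad_x = 2*6*-0.0304 = -0.3651, grad_y = 2*8*0.9898 = 15.8364
  x_4 = -0.0304 - 0.1*-0.3651 = 0.0061
  y_4 = 0.9898 - 0.1*15.8364 = -0.5939
f(0.0061, -0.5939) = 6*0.0061^2 + 8*(-0.5939)^2 = 2.8216


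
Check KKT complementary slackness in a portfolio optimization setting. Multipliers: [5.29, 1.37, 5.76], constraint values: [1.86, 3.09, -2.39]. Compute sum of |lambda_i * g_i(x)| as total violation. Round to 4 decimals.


KKT complementary slackness check:
lambda_1 * g_1 = 5.29 * 1.86 = 9.8394
lambda_2 * g_2 = 1.37 * 3.09 = 4.2333
lambda_3 * g_3 = 5.76 * -2.39 = -13.7664
Total violation = 9.8394 + 4.2333 + 13.7664 = 27.8391


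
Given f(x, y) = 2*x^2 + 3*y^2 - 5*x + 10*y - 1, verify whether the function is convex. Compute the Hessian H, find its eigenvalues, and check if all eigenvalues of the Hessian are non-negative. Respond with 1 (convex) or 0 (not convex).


The Hessian of f(x,y) = 2*x^2 + 3*y^2 - 5*x + 10*y - 1 is:
H = [[4, 0], [0, 6]]
Trace = 4 + 6 = 10
Determinant = 4*6 - (0)^2 = 24
Discriminant = (10)^2 - 4*24 = 4.0
Eigenvalues: lambda_1 = 4.0, lambda_2 = 6.0
The function is convex.

1


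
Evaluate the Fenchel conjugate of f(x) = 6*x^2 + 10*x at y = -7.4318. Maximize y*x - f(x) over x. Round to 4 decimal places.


f*(y) = sup_x {y*x - a*x^2 - b*x} = sup_x {(y-b)*x - a*x^2}
FOC: (y - b) - 2a*x = 0 => x* = (y - b)/(2a)
x* = (-7.4318 - 10)/(2*6) = -1.4527
f*(-7.4318) = (y-b)^2/(4a) = (-7.4318 - 10)^2/(4*6)
= 303.8677/24 = 12.6612


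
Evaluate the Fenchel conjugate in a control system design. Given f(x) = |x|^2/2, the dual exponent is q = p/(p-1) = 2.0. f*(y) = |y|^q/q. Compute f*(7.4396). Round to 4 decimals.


The conjugate exponent q satisfies 1/p + 1/q = 1.
p = 2, so q = 2/(2 - 1) = 2.0
|y|^q = 7.4396^2.0 = 55.3476
f*(7.4396) = 55.3476 / 2.0 = 27.6738


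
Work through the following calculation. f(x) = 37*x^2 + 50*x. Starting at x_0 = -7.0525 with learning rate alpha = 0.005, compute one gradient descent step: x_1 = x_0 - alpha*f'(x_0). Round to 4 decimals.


We compute the gradient at x_0 and apply the update.
f'(x) = 74*x + 50
f'(-7.0525) = 74*-7.0525 + 50 = -471.885
x_1 = -7.0525 - 0.005*-471.885 = -4.6931


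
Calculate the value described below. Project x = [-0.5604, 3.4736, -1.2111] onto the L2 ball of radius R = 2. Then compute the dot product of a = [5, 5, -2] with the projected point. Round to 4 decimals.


Step 1: Compute ||x|| (intermediates to 6 decimals).
||x|| = sqrt((-0.5604)^2 + 3.4736^2 + (-1.2111)^2) = 3.721117
Step 2: Project.
Since ||x|| > R, scale = R/||x|| = 2/3.721117 = 0.537473, proj(x) = scale * x
proj(x) = [-0.3012, 1.866966, -0.650934]
Step 3: Dot product.
a^T * proj(x) = 5*(-0.3012) + 5*1.866966 - 2*(-0.650934) = 9.1307


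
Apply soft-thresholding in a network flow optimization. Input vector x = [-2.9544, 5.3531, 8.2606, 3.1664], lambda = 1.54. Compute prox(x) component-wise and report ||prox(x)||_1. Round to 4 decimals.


Soft-thresholding with lambda = 1.54:
prox(-2.9544) = sign(-2.9544)*max(|-2.9544| - 1.54, 0) = -1.4144
prox(5.3531) = sign(5.3531)*max(|5.3531| - 1.54, 0) = 3.8131
prox(8.2606) = sign(8.2606)*max(|8.2606| - 1.54, 0) = 6.7206
prox(3.1664) = sign(3.1664)*max(|3.1664| - 1.54, 0) = 1.6264
prox(x) = [-1.4144, 3.8131, 6.7206, 1.6264]
||prox(x)||_1 = 1.4144 + 3.8131 + 6.7206 + 1.6264 = 13.5745


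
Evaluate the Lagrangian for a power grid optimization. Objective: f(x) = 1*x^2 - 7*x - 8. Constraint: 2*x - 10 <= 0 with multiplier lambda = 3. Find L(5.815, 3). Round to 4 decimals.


Step 1: Evaluate f(x).
f(5.815) = 1*5.815^2 - 7*5.815 - 8 = -14.8908
Step 2: Evaluate g(x).
g(5.815) = 2*5.815 - 10 = 1.63
Step 3: Compute Lagrangian.
L = -14.8908 + 3*1.63 = -10.0008


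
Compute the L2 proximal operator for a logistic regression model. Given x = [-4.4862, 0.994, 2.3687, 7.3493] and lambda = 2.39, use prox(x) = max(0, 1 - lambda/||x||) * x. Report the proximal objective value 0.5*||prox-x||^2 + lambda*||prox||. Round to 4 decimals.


Step 1: Compute ||x||.
||x|| = 8.9854
Step 2: Compute scaling factor.
scale = max(0, 1 - 2.39/8.9854) = 0.734
Step 3: prox(x) = [-3.2929, 0.7296, 1.7387, 5.3945]
||prox(x)|| = 6.5954
Step 4: Proximal objective.
0.5*||prox-x||^2 = 2.8561
lambda*||prox|| = 15.763
Total = 18.619


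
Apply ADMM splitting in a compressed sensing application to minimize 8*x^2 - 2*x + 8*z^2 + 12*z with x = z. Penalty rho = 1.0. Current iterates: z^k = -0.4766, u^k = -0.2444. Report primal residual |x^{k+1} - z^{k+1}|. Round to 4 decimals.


ADMM iteration with rho = 1.0, z^k = -0.4766, u^k = -0.2444
Step 1: x-update.
Minimize 8*x^2 - 2*x + (1.0/2)*(x + 0.4766 - 0.2444)^2
FOC: (2*8 + 1.0)*x = 2 + 1.0*(-0.4766 + 0.2444)
x^{k+1} = 0.104
Step 2: z-update.
Minimize 8*z^2 + 12*z + (1.0/2)*(0.104 - z - 0.2444)^2
FOC: (2*8 + 1.0)*z = -12 + 1.0*(0.104 - 0.2444)
z^{k+1} = -0.7141
Step 3: u-update.
u^{k+1} = -0.2444 + 0.104 + 0.7141 = 0.5737
Step 4: Primal residual = |0.104 + 0.7141| = 0.8181


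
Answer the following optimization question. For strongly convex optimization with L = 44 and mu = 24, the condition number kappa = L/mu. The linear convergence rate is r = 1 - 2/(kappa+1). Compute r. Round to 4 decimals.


Step 1: Compute the condition number.
kappa = L/mu = 44/24 = 1.8333
Step 2: Compute the convergence rate.
r = 1 - 2/(kappa + 1) = 1 - 2*mu/(L + mu) = (L - mu)/(L + mu) = 20/68 = 0.2941


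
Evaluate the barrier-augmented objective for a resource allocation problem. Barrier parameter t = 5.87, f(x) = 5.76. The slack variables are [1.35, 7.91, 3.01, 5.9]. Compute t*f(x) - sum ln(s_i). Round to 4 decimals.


Step 1: Compute log-barrier.
ln values: [0.3001, 2.0681, 1.1019, 1.775]
phi = -(0.3001 + 2.0681 + 1.1019 + 1.775) = -5.2451
Step 2: Compute augmented objective.
t*f(x) = 5.87*5.76 = 33.8112
Total = 33.8112 - 5.2451 = 28.5661


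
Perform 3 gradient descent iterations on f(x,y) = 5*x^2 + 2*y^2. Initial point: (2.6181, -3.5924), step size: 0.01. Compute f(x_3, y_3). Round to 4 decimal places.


Gradient descent on f(x,y) = 5*x^2 + 2*y^2.
Starting point: (2.6181, -3.5924), alpha = 0.01
Step 1: grad_x = 2*5*2.6181 = 26.181, grad_y = 2*2*-3.5924 = -14.3696
  x_1 = 2.6181 - 0.01*26.181 = 2.3563
  y_1 = -3.5924 - 0.01*-14.3696 = -3.4487
Step 2: grad_x = 2*5*2.3563 = 23.5629, grad_y = 2*2*-3.4487 = -13.7948
  x_2 = 2.3563 - 0.01*23.5629 = 2.1207
  y_2 = -3.4487 - 0.01*-13.7948 = -3.3108
Step 3: grad_x = 2*5*2.1207 = 21.2066, grad_y = 2*2*-3.3108 = -13.243
  x_3 = 2.1207 - 0.01*21.2066 = 1.9086
  y_3 = -3.3108 - 0.01*-13.243 = -3.1783
f(1.9086, -3.1783) = 5*1.9086^2 + 2*(-3.1783)^2 = 38.4172


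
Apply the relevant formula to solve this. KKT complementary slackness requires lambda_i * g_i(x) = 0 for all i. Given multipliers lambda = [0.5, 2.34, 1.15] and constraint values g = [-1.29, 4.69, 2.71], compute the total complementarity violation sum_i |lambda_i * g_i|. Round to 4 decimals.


KKT complementary slackness check:
lambda_1 * g_1 = 0.5 * -1.29 = -0.645
lambda_2 * g_2 = 2.34 * 4.69 = 10.9746
lambda_3 * g_3 = 1.15 * 2.71 = 3.1165
Total violation = 0.645 + 10.9746 + 3.1165 = 14.7361


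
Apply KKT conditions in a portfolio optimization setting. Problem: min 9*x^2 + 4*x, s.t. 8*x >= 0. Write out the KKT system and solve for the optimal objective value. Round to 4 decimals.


Step 1: Try lambda = 0 (constraint inactive).
x_unc = -4/(2*9) = -0.2222
Check: 8*-0.2222 = -1.7776 < 0 -- violated!
Step 2: Constraint must be active: 8*x = 0
x* = 0/8 = 0.0
lambda = (2*9*0.0 + 4)/8 = 0.5
Step 3: Compute optimal value.
f(x*) = 9*0.0^2 + 4*0.0 = 0.0


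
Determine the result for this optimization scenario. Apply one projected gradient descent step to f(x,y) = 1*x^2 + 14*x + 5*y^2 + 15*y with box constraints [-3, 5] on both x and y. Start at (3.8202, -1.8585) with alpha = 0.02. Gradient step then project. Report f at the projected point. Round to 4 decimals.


Step 1: Compute gradient at (3.8202, -1.8585).
grad_x = 2*1*3.8202 + 14 = 21.6404
grad_y = 2*5*-1.8585 + 15 = -3.585
Step 2: Gradient step.
x_raw = 3.8202 - 0.02*21.6404 = 3.3874
y_raw = -1.8585 - 0.02*-3.585 = -1.7868
Step 3: Project onto [-3, 5].
x_proj = clip(3.3874) = 3.3874
y_proj = clip(-1.7868) = -1.7868
Step 4: Evaluate f.
f(3.3874, -1.7868) = 48.0592


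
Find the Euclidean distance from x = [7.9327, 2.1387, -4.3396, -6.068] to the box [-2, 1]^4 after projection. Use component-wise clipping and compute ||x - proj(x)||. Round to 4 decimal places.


Project each component onto [-2, 1].
clip(7.9327) = 1.0, clip(2.1387) = 1.0, clip(-4.3396) = -2.0, clip(-6.068) = -2.0
Projection = [1.0, 1.0, -2.0, -2.0]
Squared diffs: [48.0623, 1.2966, 5.4737, 16.5486]
Distance = sqrt(71.3812) = 8.4487


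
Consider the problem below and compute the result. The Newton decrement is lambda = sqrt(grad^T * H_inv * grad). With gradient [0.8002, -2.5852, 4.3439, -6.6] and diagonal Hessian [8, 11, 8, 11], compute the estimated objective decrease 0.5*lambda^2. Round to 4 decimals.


Step 1: H is diagonal, so H^(-1) * g = [0.1, -0.235, 0.543, -0.6].
Step 2: g^T H^(-1) g = sum_i g_i^2 / H_ii
  = (0.8002)^2/8 + (-2.5852)^2/11 + (4.3439)^2/8 + (-6.6)^2/11
  = 0.08 + 0.6076 + 2.3587 + 3.96 = 7.0063
Step 3: Objective decrease = 0.5 * g^T H^(-1) g = 3.5031


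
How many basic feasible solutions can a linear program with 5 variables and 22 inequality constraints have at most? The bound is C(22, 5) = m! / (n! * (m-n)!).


Each vertex corresponds to some choice of n active constraints out of m, so the number of vertices is at most C(m, n) = m! / (n!(m-n)!).
m = 22, n = 5
Numerator: 22 * 21 * 20 * 19 * 18
Denominator: 5! = 120
C(22, 5) = 26334


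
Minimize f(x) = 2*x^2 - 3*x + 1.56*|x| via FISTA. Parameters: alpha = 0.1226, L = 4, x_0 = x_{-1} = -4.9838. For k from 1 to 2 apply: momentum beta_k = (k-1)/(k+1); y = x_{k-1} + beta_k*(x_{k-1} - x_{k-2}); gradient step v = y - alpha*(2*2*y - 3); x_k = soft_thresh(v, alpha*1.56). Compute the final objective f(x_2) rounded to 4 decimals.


FISTA on f(x) = 2*x^2 - 3*x + 1.56*|x|
L = 4, alpha = 0.1226
Iteration 1: beta = 0.0, y = -4.9838 + 0.0*(-4.9838 + 4.9838) = -4.9838
  grad(y) = -22.9352, v = y - alpha*grad = -2.1719
  prox(v) = soft_thresh(-2.1719, 0.1913) = -1.9807
Iteration 2: beta = 0.3333, y = -1.9807 + 0.3333*(-1.9807 + 4.9838) = -0.9797
  grad(y) = -6.9186, v = y - alpha*grad = -0.1314
  prox(v) = soft_thresh(-0.1314, 0.1913) = 0.0
f(x_2) = 2*0.0^2 - 3*0.0 + 1.56*|0.0| = 0.0


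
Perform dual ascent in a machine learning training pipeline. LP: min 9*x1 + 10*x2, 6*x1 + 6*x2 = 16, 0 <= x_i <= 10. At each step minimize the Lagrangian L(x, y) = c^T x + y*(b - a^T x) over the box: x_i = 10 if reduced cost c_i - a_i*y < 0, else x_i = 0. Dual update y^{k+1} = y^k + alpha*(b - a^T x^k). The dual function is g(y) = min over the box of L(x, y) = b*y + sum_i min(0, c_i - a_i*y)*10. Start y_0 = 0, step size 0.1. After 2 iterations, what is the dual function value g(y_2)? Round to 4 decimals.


Dual ascent for LP: min 9*x1 + 10*x2, 6*x1 + 6*x2 = 16, 0 <= x_i <= 10
Step 1: y^k = 0.0, reduced costs: (9.0, 10.0)
  x^k = (0.0, 0.0), subgradient = b - a^T x = 16.0
  y^{k+1} = 0.0 + 0.1*16.0 = 1.6
Step 2: y^k = 1.6, reduced costs: (-0.6, 0.4)
  x^k = (10.0, 0.0), subgradient = b - a^T x = -44.0
  y^{k+1} = 1.6 + 0.1*-44.0 = -2.8
Dual objective at y_2 = -2.8: reduced costs (25.8, 26.8), box minimizer x = (0.0, 0.0)
g(y_2) = b*y + (c1 - a1*y)*x1 + (c2 - a2*y)*x2 = 16*(-2.8) + 25.8*0.0 + 26.8*0.0 = -44.8 + 0.0 + 0.0 = -44.8


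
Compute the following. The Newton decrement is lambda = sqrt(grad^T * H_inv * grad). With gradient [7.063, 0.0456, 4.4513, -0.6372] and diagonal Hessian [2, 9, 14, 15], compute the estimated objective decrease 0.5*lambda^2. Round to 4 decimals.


Step 1: H is diagonal, so H^(-1) * g = [3.5315, 0.0051, 0.318, -0.0425].
Step 2: g^T H^(-1) g = sum_i g_i^2 / H_ii
  = (7.063)^2/2 + (0.0456)^2/9 + (4.4513)^2/14 + (-0.6372)^2/15
  = 24.943 + 0.0002 + 1.4153 + 0.0271 = 26.3856
Step 3: Objective decrease = 0.5 * g^T H^(-1) g = 13.1928


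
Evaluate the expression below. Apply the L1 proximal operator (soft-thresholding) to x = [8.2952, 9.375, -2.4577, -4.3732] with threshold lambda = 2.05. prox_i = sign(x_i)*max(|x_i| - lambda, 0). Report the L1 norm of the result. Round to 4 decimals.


Soft-thresholding with lambda = 2.05:
prox(8.2952) = sign(8.2952)*max(|8.2952| - 2.05, 0) = 6.2452
prox(9.375) = sign(9.375)*max(|9.375| - 2.05, 0) = 7.325
prox(-2.4577) = sign(-2.4577)*max(|-2.4577| - 2.05, 0) = -0.4077
prox(-4.3732) = sign(-4.3732)*max(|-4.3732| - 2.05, 0) = -2.3232
prox(x) = [6.2452, 7.325, -0.4077, -2.3232]
||prox(x)||_1 = 6.2452 + 7.325 + 0.4077 + 2.3232 = 16.3011


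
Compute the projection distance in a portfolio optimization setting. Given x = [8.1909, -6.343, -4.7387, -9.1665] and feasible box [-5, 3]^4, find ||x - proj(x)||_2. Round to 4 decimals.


Project each component onto [-5, 3].
clip(8.1909) = 3.0, clip(-6.343) = -5.0, clip(-4.7387) = -4.7387, clip(-9.1665) = -5.0
Projection = [3.0, -5.0, -4.7387, -5.0]
Squared diffs: [26.9454, 1.8036, 0.0, 17.3597]
Distance = sqrt(46.1087) = 6.7903


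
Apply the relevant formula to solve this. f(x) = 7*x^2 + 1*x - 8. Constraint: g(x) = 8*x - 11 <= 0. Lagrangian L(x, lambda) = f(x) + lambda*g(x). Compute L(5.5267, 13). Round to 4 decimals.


Step 1: Evaluate f(x).
f(5.5267) = 7*5.5267^2 + 1*5.5267 - 8 = 211.3376
Step 2: Evaluate g(x).
g(5.5267) = 8*5.5267 - 11 = 33.2136
Step 3: Compute Lagrangian.
L = 211.3376 + 13*33.2136 = 643.1144


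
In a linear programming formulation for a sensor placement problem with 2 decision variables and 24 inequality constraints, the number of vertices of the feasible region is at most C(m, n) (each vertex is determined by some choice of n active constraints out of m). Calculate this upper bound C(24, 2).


Each vertex corresponds to some choice of n active constraints out of m, so the number of vertices is at most C(m, n) = m! / (n!(m-n)!).
m = 24, n = 2
Numerator: 24 * 23
Denominator: 2! = 2
C(24, 2) = 276


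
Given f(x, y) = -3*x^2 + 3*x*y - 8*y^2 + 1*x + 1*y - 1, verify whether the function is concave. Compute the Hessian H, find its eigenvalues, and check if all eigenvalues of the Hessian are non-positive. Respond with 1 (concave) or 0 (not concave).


The Hessian of f(x,y) = -3*x^2 + 3*x*y - 8*y^2 + 1*x + 1*y - 1 is:
H = [[-6, 3], [3, -16]]
Trace = -6 - 16 = -22
Determinant = -6*-16 - (3)^2 = 87
Discriminant = (-22)^2 - 4*87 = 136.0
Eigenvalues: lambda_1 = -16.831, lambda_2 = -5.169
The function is concave.

1


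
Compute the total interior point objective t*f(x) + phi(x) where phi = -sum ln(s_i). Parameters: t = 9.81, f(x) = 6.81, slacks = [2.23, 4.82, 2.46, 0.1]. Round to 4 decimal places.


Step 1: Compute log-barrier.
ln values: [0.802, 1.5728, 0.9002, -2.3026]
phi = -(0.802 + 1.5728 + 0.9002 - 2.3026) = -0.9724
Step 2: Compute augmented objective.
t*f(x) = 9.81*6.81 = 66.8061
Total = 66.8061 - 0.9724 = 65.8337


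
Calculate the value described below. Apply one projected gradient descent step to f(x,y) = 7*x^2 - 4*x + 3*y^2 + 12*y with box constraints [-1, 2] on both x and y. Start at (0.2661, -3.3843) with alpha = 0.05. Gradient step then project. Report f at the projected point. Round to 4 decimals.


Step 1: Compute gradient at (0.2661, -3.3843).
grad_x = 2*7*0.2661 - 4 = -0.2746
grad_y = 2*3*-3.3843 + 12 = -8.3058
Step 2: Gradient step.
x_raw = 0.2661 - 0.05*-0.2746 = 0.2798
y_raw = -3.3843 - 0.05*-8.3058 = -2.969
Step 3: Project onto [-1, 2].
x_proj = clip(0.2798) = 0.2798
y_proj = clip(-2.969) = -1.0
Step 4: Evaluate f.
f(0.2798, -1.0) = -9.5712


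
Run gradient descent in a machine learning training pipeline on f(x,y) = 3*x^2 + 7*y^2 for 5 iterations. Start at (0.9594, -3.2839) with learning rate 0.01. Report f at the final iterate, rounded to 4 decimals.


Gradient descent on f(x,y) = 3*x^2 + 7*y^2.
Starting point: (0.9594, -3.2839), alpha = 0.01
Step 1: grad_x = 2*3*0.9594 = 5.7564, grad_y = 2*7*-3.2839 = -45.9746
  x_1 = 0.9594 - 0.01*5.7564 = 0.9018
  y_1 = -3.2839 - 0.01*-45.9746 = -2.8242
Step 2: grad_x = 2*3*0.9018 = 5.411, grad_y = 2*7*-2.8242 = -39.5382
  x_2 = 0.9018 - 0.01*5.411 = 0.8477
  y_2 = -2.8242 - 0.01*-39.5382 = -2.4288
Step 3: grad_x = 2*3*0.8477 = 5.0864, grad_y = 2*7*-2.4288 = -34.0028
  x_3 = 0.8477 - 0.01*5.0864 = 0.7969
  y_3 = -2.4288 - 0.01*-34.0028 = -2.0887
Step 4: grad_x = 2*3*0.7969 = 4.7812, grad_y = 2*7*-2.0887 = -29.2424
  x_4 = 0.7969 - 0.01*4.7812 = 0.7491
  y_4 = -2.0887 - 0.01*-29.2424 = -1.7963
Step 5: grad_x = 2*3*0.7491 = 4.4943, grad_y = 2*7*-1.7963 = -25.1485
  x_5 = 0.7491 - 0.01*4.4943 = 0.7041
  y_5 = -1.7963 - 0.01*-25.1485 = -1.5448
f(0.7041, -1.5448) = 3*0.7041^2 + 7*(-1.5448)^2 = 18.1929


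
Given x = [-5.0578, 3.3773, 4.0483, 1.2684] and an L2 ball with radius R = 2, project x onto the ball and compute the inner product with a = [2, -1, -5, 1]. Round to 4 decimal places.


Step 1: Compute ||x|| (intermediates to 6 decimals).
||x|| = sqrt((-5.0578)^2 + 3.3773^2 + 4.0483^2 + 1.2684^2) = 7.415192
Step 2: Project.
Since ||x|| > R, scale = R/||x|| = 2/7.415192 = 0.269717, proj(x) = scale * x
proj(x) = [-1.364175, 0.910915, 1.091895, 0.342109]
Step 3: Dot product.
a^T * proj(x) = 2*(-1.364175) - 1*0.910915 - 5*1.091895 + 1*0.342109 = -8.7566


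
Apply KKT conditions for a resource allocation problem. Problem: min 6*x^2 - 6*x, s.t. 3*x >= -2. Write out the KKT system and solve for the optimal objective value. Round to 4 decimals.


Step 1: Try lambda = 0 (constraint inactive).
Stationarity: 2*6*x - 6 = 0
x* = 6/(2*6) = 0.5
Check constraint: 3*0.5 = 1.5 >= -2 -- satisfied.
Step 2: Compute optimal value.
f(x*) = 6*0.5^2 - 6*0.5 = -1.5


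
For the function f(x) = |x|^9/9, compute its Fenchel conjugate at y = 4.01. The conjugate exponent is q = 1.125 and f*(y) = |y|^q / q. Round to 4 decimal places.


The conjugate exponent q satisfies 1/p + 1/q = 1.
p = 9, so q = 9/(9 - 1) = 1.125
|y|^q = 4.01^1.125 = 4.7702
f*(4.01) = 4.7702 / 1.125 = 4.2402


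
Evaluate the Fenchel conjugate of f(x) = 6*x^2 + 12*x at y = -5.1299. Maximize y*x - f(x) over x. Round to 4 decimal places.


f*(y) = sup_x {y*x - a*x^2 - b*x} = sup_x {(y-b)*x - a*x^2}
FOC: (y - b) - 2a*x = 0 => x* = (y - b)/(2a)
x* = (-5.1299 - 12)/(2*6) = -1.4275
f*(-5.1299) = (y-b)^2/(4a) = (-5.1299 - 12)^2/(4*6)
= 293.4335/24 = 12.2264


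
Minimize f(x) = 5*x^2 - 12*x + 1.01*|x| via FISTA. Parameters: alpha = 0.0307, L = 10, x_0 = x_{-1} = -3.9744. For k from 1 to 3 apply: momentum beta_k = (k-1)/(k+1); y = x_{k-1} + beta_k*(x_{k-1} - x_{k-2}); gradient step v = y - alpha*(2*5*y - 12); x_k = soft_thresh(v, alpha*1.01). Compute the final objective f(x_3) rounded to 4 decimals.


FISTA on f(x) = 5*x^2 - 12*x + 1.01*|x|
L = 10, alpha = 0.0307
Iteration 1: beta = 0.0, y = -3.9744 + 0.0*(-3.9744 + 3.9744) = -3.9744
  grad(y) = -51.744, v = y - alpha*grad = -2.3859
  prox(v) = soft_thresh(-2.3859, 0.031) = -2.3549
Iteration 2: beta = 0.3333, y = -2.3549 + 0.3333*(-2.3549 + 3.9744) = -1.815
  grad(y) = -30.15, v = y - alpha*grad = -0.8894
  prox(v) = soft_thresh(-0.8894, 0.031) = -0.8584
Iteration 3: beta = 0.5, y = -0.8584 + 0.5*(-0.8584 + 2.3549) = -0.1102
  grad(y) = -13.1016, v = y - alpha*grad = 0.2921
  prox(v) = soft_thresh(0.2921, 0.031) = 0.2611
f(x_3) = 5*0.2611^2 - 12*0.2611 + 1.01*|0.2611| = -2.5282


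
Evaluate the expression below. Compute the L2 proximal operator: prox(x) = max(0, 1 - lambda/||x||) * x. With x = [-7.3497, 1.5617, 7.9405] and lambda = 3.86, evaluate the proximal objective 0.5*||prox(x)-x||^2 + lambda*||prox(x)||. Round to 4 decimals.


Step 1: Compute ||x||.
||x|| = 10.932
Step 2: Compute scaling factor.
scale = max(0, 1 - 3.86/10.932) = 0.6469
Step 3: prox(x) = [-4.7546, 1.0103, 5.1368]
||prox(x)|| = 7.072
Step 4: Proximal objective.
0.5*||prox-x||^2 = 7.4498
lambda*||prox|| = 27.2979
Total = 34.7477


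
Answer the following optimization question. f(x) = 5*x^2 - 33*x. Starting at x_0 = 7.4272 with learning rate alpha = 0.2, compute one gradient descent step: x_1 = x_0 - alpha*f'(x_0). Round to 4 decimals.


We compute the gradient at x_0 and apply the update.
f'(x) = 10*x - 33
f'(7.4272) = 10*7.4272 - 33 = 41.272
x_1 = 7.4272 - 0.2*41.272 = -0.8272


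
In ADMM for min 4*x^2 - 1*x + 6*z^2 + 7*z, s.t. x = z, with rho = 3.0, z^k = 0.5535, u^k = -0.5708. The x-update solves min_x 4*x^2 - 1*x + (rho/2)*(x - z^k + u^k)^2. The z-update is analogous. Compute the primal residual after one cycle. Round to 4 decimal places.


ADMM iteration with rho = 3.0, z^k = 0.5535, u^k = -0.5708
Step 1: x-update.
Minimize 4*x^2 - 1*x + (3.0/2)*(x - 0.5535 - 0.5708)^2
FOC: (2*4 + 3.0)*x = 1 + 3.0*(0.5535 + 0.5708)
x^{k+1} = 0.3975
Step 2: z-update.
Minimize 6*z^2 + 7*z + (3.0/2)*(0.3975 - z - 0.5708)^2
FOC: (2*6 + 3.0)*z = -7 + 3.0*(0.3975 - 0.5708)
z^{k+1} = -0.5013
Step 3: u-update.
u^{k+1} = -0.5708 + 0.3975 + 0.5013 = 0.3281
Step 4: Primal residual = |0.3975 + 0.5013| = 0.8989


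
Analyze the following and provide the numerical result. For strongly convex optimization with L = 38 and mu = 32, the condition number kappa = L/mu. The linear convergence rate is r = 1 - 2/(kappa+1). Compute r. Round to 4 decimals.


Step 1: Compute the condition number.
kappa = L/mu = 38/32 = 1.1875
Step 2: Compute the convergence rate.
r = 1 - 2/(kappa + 1) = 1 - 2*mu/(L + mu) = (L - mu)/(L + mu) = 6/70 = 0.0857


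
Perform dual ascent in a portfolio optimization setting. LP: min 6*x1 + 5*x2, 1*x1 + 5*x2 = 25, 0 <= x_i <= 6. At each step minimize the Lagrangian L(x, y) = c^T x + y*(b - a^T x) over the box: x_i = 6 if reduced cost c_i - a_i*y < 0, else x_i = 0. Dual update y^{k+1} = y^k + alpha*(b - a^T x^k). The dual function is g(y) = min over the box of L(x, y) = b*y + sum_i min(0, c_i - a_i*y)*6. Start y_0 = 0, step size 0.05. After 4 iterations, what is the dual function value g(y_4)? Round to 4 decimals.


Dual ascent for LP: min 6*x1 + 5*x2, 1*x1 + 5*x2 = 25, 0 <= x_i <= 6
Step 1: y^k = 0.0, reduced costs: (6.0, 5.0)
  x^k = (0.0, 0.0), subgradient = b - a^T x = 25.0
  y^{k+1} = 0.0 + 0.05*25.0 = 1.25
Step 2: y^k = 1.25, reduced costs: (4.75, -1.25)
  x^k = (0.0, 6.0), subgradient = b - a^T x = -5.0
  y^{k+1} = 1.25 + 0.05*-5.0 = 1.0
Step 3: y^k = 1.0, reduced costs: (5.0, 0.0)
  x^k = (0.0, 0.0), subgradient = b - a^T x = 25.0
  y^{k+1} = 1.0 + 0.05*25.0 = 2.25
Step 4: y^k = 2.25, reduced costs: (3.75, -6.25)
  x^k = (0.0, 6.0), subgradient = b - a^T x = -5.0
  y^{k+1} = 2.25 + 0.05*-5.0 = 2.0
Dual objective at y_4 = 2.0: reduced costs (4.0, -5.0), box minimizer x = (0.0, 6.0)
g(y_4) = b*y + (c1 - a1*y)*x1 + (c2 - a2*y)*x2 = 25*2.0 + 4.0*0.0 + (-5.0)*6.0 = 50.0 + 0.0 - 30.0 = 20.0


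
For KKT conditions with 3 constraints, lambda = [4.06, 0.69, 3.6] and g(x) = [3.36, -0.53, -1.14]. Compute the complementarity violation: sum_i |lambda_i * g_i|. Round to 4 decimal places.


KKT complementary slackness check:
lambda_1 * g_1 = 4.06 * 3.36 = 13.6416
lambda_2 * g_2 = 0.69 * -0.53 = -0.3657
lambda_3 * g_3 = 3.6 * -1.14 = -4.104
Total violation = 13.6416 + 0.3657 + 4.104 = 18.1113


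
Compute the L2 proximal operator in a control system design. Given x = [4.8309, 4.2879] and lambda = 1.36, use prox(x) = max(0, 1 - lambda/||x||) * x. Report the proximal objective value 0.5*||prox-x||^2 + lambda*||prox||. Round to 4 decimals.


Step 1: Compute ||x||.
||x|| = 6.4594
Step 2: Compute scaling factor.
scale = max(0, 1 - 1.36/6.4594) = 0.7895
Step 3: prox(x) = [3.8138, 3.3851]
||prox(x)|| = 5.0994
Step 4: Proximal objective.
0.5*||prox-x||^2 = 0.9248
lambda*||prox|| = 6.9352
Total = 7.86


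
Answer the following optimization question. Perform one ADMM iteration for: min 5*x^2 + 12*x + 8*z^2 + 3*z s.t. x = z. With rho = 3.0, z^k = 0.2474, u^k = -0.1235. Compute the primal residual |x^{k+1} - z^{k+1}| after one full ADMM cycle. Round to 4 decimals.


ADMM iteration with rho = 3.0, z^k = 0.2474, u^k = -0.1235
Step 1: x-update.
Minimize 5*x^2 + 12*x + (3.0/2)*(x - 0.2474 - 0.1235)^2
FOC: (2*5 + 3.0)*x = -12 + 3.0*(0.2474 + 0.1235)
x^{k+1} = -0.8375
Step 2: z-update.
Minimize 8*z^2 + 3*z + (3.0/2)*(-0.8375 - z - 0.1235)^2
FOC: (2*8 + 3.0)*z = -3 + 3.0*(-0.8375 - 0.1235)
z^{k+1} = -0.3096
Step 3: u-update.
u^{k+1} = -0.1235 - 0.8375 + 0.3096 = -0.6514
Step 4: Primal residual = |-0.8375 + 0.3096| = 0.5279


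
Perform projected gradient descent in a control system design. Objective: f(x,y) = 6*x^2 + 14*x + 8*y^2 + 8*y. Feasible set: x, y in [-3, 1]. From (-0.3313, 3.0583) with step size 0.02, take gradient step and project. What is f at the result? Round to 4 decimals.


Step 1: Compute gradient at (-0.3313, 3.0583).
grad_x = 2*6*-0.3313 + 14 = 10.0244
grad_y = 2*8*3.0583 + 8 = 56.9328
Step 2: Gradient step.
x_raw = -0.3313 - 0.02*10.0244 = -0.5318
y_raw = 3.0583 - 0.02*56.9328 = 1.9196
Step 3: Project onto [-3, 1].
x_proj = clip(-0.5318) = -0.5318
y_proj = clip(1.9196) = 1.0
Step 4: Evaluate f.
f(-0.5318, 1.0) = 10.2518
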